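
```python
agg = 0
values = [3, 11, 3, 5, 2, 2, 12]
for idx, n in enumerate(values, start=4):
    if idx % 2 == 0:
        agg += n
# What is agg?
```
Trace:
  agg=0
  agg=3, idx=4, n=3
  agg=3, idx=5, n=11
  agg=6, idx=6, n=3
  agg=6, idx=7, n=5
  agg=8, idx=8, n=2
  agg=8, idx=9, n=2
  agg=20, idx=10, n=12

Final answer: 20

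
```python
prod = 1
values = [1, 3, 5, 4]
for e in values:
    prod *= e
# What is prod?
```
Trace:
  prod=1
  prod=1, e=1
  prod=3, e=3
  prod=15, e=5
  prod=60, e=4

Final answer: 60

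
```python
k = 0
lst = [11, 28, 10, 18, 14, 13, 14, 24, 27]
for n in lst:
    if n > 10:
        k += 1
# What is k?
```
Trace:
  k=0
  k=1, n=11
  k=2, n=28
  k=2, n=10
  k=3, n=18
  k=4, n=14
  k=5, n=13
  k=6, n=14
  k=7, n=24
  k=8, n=27

Final answer: 8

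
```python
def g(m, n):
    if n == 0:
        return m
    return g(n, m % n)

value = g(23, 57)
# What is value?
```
Call trace:
g(m=23, n=57)
  g(m=57, n=23)
    g(m=23, n=11)
      g(m=11, n=1)
        g(m=1, n=0)
        -> return 1
      -> return 1
    -> return 1
  -> return 1
-> return 1

Final answer: 1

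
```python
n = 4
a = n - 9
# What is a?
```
Trace:
  n=4
  n=4, a=-5

Final answer: -5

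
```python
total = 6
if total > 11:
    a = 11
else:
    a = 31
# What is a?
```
Trace:
  total=6
  total=6, a=31

Final answer: 31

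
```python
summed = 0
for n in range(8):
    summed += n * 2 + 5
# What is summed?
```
Trace:
  summed=0
  summed=5, n=0
  summed=12, n=1
  summed=21, n=2
  summed=32, n=3
  summed=45, n=4
  summed=60, n=5
  summed=77, n=6
  summed=96, n=7

Final answer: 96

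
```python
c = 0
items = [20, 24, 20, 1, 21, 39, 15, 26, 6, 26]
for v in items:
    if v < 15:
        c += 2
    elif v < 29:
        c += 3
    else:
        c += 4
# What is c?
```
Trace:
  c=0
  c=3, v=20
  c=6, v=24
  c=9, v=20
  c=11, v=1
  c=14, v=21
  c=18, v=39
  c=21, v=15
  c=24, v=26
  c=26, v=6
  c=29, v=26

Final answer: 29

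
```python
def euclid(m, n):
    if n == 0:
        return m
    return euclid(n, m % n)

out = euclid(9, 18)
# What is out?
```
Call trace:
euclid(m=9, n=18)
  euclid(m=18, n=9)
    euclid(m=9, n=0)
    -> return 9
  -> return 9
-> return 9

Final answer: 9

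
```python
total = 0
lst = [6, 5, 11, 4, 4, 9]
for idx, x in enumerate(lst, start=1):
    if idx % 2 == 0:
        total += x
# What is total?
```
Trace:
  total=0
  total=0, idx=1, x=6
  total=5, idx=2, x=5
  total=5, idx=3, x=11
  total=9, idx=4, x=4
  total=9, idx=5, x=4
  total=18, idx=6, x=9

Final answer: 18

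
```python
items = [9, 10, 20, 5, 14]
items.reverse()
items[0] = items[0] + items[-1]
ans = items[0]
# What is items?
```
Trace:
  items=[9, 10, 20, 5, 14]
  items=[14, 5, 20, 10, 9]
  items=[23, 5, 20, 10, 9]
  items=[23, 5, 20, 10, 9], ans=23

Final answer: [23, 5, 20, 10, 9]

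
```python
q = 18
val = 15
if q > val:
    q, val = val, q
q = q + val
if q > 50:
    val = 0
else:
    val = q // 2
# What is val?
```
Trace:
  q=18
  q=18, val=15
  q=15, val=18
  q=33, val=18
  q=33, val=16

Final answer: 16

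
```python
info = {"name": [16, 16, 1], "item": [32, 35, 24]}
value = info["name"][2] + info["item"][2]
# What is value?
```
Trace:
  info={'name': [16, 16, 1], 'item': [32, 35, 24]}
  info={'name': [16, 16, 1], 'item': [32, 35, 24]}, value=25

Final answer: 25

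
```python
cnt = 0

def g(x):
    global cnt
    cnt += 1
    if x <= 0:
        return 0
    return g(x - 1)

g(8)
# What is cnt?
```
Call trace:
g(x=8)
  g(x=7)
    g(x=6)
      g(x=5)
        g(x=4)
          g(x=3)
            g(x=2)
              g(x=1)
                g(x=0)
                -> return 0
              -> return 0
            -> return 0
          -> return 0
        -> return 0
      -> return 0
    -> return 0
  -> return 0
-> return 0

cnt is incremented once per call. g is entered once for each x = 8, 7, 6, 5, 4, 3, 2, 1, 0 (the x <= 0 call returns without recursing), i.e. 8 + 1 calls.
cnt = 9

Final answer: 9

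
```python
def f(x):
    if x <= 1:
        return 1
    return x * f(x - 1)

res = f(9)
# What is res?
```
Call trace:
f(x=9)
  f(x=8)
    f(x=7)
      f(x=6)
        f(x=5)
          f(x=4)
            f(x=3)
              f(x=2)
                f(x=1)
                -> return 1
              -> return 2
            -> return 6
          -> return 24
        -> return 120
      -> return 720
    -> return 5040
  -> return 40320
-> return 362880

Final answer: 362880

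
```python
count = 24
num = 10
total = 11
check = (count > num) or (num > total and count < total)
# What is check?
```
Trace:
  count=24
  count=24, num=10
  count=24, num=10, total=11
  count=24, num=10, total=11, check=True

Final answer: True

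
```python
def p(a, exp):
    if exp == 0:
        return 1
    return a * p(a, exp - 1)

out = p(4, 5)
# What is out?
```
Call trace:
p(a=4, exp=5)
  p(a=4, exp=4)
    p(a=4, exp=3)
      p(a=4, exp=2)
        p(a=4, exp=1)
          p(a=4, exp=0)
          -> return 1
        -> return 4
      -> return 16
    -> return 64
  -> return 256
-> return 1024

Final answer: 1024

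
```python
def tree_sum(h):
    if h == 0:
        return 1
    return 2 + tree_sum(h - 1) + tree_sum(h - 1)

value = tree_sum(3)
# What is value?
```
Call trace (a repeated sub-call is expanded the first time; later identical calls just restate its return value):
tree_sum(h=3)
  tree_sum(h=2)
    tree_sum(h=1)
      tree_sum(h=0)
      -> return 1
      tree_sum(h=0)
      -> return 1
    -> return 4
    tree_sum(h=1) -> return 4  (same call as traced above)
  -> return 10
  tree_sum(h=2) -> return 10  (same call as traced above)
-> return 22

Final answer: 22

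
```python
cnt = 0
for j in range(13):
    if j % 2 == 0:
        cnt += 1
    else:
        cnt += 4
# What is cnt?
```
Trace:
  cnt=0
  cnt=1, j=0
  cnt=5, j=1
  cnt=6, j=2
  cnt=10, j=3
  cnt=11, j=4
  cnt=15, j=5
  cnt=16, j=6
  cnt=20, j=7
  cnt=21, j=8
  cnt=25, j=9
  cnt=26, j=10
  cnt=30, j=11
  cnt=31, j=12

Final answer: 31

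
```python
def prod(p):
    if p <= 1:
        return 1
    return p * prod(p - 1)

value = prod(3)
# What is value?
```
Call trace:
prod(p=3)
  prod(p=2)
    prod(p=1)
    -> return 1
  -> return 2
-> return 6

Final answer: 6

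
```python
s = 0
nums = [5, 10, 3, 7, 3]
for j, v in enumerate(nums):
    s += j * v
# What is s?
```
Trace:
  s=0
  s=0, j=0, v=5
  s=10, j=1, v=10
  s=16, j=2, v=3
  s=37, j=3, v=7
  s=49, j=4, v=3

Final answer: 49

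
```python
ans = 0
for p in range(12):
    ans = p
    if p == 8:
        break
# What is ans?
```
Trace:
  ans=0
  ans=0, p=0
  ans=1, p=1
  ans=2, p=2
  ans=3, p=3
  ans=4, p=4
  ans=5, p=5
  ans=6, p=6
  ans=7, p=7
  ans=8, p=8

Final answer: 8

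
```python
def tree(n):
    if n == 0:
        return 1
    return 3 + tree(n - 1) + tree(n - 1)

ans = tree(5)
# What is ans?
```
Call trace (a repeated sub-call is expanded the first time; later identical calls just restate its return value):
tree(n=5)
  tree(n=4)
    tree(n=3)
      tree(n=2)
        tree(n=1)
          tree(n=0)
          -> return 1
          tree(n=0)
          -> return 1
        -> return 5
        tree(n=1) -> return 5  (same call as traced above)
      -> return 13
      tree(n=2) -> return 13  (same call as traced above)
    -> return 29
    tree(n=3) -> return 29  (same call as traced above)
  -> return 61
  tree(n=4) -> return 61  (same call as traced above)
-> return 125

Final answer: 125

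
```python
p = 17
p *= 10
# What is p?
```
Trace:
  p=17
  p=170

Final answer: 170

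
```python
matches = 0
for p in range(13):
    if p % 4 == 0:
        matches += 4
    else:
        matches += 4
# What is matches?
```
Trace:
  matches=0
  matches=4, p=0
  matches=8, p=1
  matches=12, p=2
  matches=16, p=3
  matches=20, p=4
  matches=24, p=5
  matches=28, p=6
  matches=32, p=7
  matches=36, p=8
  matches=40, p=9
  matches=44, p=10
  matches=48, p=11
  matches=52, p=12

Final answer: 52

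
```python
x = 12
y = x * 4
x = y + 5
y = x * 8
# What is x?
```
Trace:
  x=12
  x=12, y=48
  x=53, y=48
  x=53, y=424

Final answer: 53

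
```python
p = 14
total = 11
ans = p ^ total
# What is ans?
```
Trace:
  p=14
  p=14, total=11
  p=14, total=11, ans=5

Final answer: 5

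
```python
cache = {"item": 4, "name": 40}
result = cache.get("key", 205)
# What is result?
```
Trace:
  cache={'item': 4, 'name': 40}
  cache={'item': 4, 'name': 40}, result=205

Final answer: 205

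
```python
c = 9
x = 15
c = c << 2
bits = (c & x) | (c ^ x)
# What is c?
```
Trace:
  c=9
  c=9, x=15
  c=36, x=15
  c=36, x=15, bits=47

Final answer: 36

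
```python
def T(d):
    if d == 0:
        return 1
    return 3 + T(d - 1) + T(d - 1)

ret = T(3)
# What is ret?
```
Call trace (a repeated sub-call is expanded the first time; later identical calls just restate its return value):
T(d=3)
  T(d=2)
    T(d=1)
      T(d=0)
      -> return 1
      T(d=0)
      -> return 1
    -> return 5
    T(d=1) -> return 5  (same call as traced above)
  -> return 13
  T(d=2) -> return 13  (same call as traced above)
-> return 29

Final answer: 29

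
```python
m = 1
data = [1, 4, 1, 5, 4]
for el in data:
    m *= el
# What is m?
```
Trace:
  m=1
  m=1, el=1
  m=4, el=4
  m=4, el=1
  m=20, el=5
  m=80, el=4

Final answer: 80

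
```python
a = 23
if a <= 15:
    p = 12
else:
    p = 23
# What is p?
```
Trace:
  a=23
  a=23, p=23

Final answer: 23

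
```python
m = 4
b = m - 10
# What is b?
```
Trace:
  m=4
  m=4, b=-6

Final answer: -6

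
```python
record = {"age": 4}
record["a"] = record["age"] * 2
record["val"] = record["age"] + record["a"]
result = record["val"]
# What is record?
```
Trace:
  record={'age': 4}
  record={'age': 4, 'a': 8}
  record={'age': 4, 'a': 8, 'val': 12}
  record={'age': 4, 'a': 8, 'val': 12}, result=12

Final answer: {'age': 4, 'a': 8, 'val': 12}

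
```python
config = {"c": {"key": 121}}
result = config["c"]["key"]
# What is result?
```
Trace:
  config={'c': {'key': 121}}
  config={'c': {'key': 121}}, result=121

Final answer: 121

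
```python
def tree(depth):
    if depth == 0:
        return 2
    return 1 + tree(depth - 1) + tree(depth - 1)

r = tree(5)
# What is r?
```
Call trace (a repeated sub-call is expanded the first time; later identical calls just restate its return value):
tree(depth=5)
  tree(depth=4)
    tree(depth=3)
      tree(depth=2)
        tree(depth=1)
          tree(depth=0)
          -> return 2
          tree(depth=0)
          -> return 2
        -> return 5
        tree(depth=1) -> return 5  (same call as traced above)
      -> return 11
      tree(depth=2) -> return 11  (same call as traced above)
    -> return 23
    tree(depth=3) -> return 23  (same call as traced above)
  -> return 47
  tree(depth=4) -> return 47  (same call as traced above)
-> return 95

Final answer: 95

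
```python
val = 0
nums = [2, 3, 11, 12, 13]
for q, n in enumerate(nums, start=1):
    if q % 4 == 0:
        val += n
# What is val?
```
Trace:
  val=0
  val=0, q=1, n=2
  val=0, q=2, n=3
  val=0, q=3, n=11
  val=12, q=4, n=12
  val=12, q=5, n=13

Final answer: 12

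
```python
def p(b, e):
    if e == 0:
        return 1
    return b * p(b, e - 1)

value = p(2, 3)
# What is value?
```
Call trace:
p(b=2, e=3)
  p(b=2, e=2)
    p(b=2, e=1)
      p(b=2, e=0)
      -> return 1
    -> return 2
  -> return 4
-> return 8

Final answer: 8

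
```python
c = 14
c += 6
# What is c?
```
Trace:
  c=14
  c=20

Final answer: 20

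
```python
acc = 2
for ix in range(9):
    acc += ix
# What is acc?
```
Trace:
  acc=2
  acc=2, ix=0
  acc=3, ix=1
  acc=5, ix=2
  acc=8, ix=3
  acc=12, ix=4
  acc=17, ix=5
  acc=23, ix=6
  acc=30, ix=7
  acc=38, ix=8

Final answer: 38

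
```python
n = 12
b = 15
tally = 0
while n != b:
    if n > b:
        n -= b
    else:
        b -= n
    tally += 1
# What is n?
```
Trace:
  n=12
  n=12, b=15
  n=12, b=15, tally=0
  n=12, b=3, tally=1
  n=9, b=3, tally=2
  n=6, b=3, tally=3
  n=3, b=3, tally=4

Final answer: 3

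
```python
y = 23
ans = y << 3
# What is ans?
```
Trace:
  y=23
  y=23, ans=184

Final answer: 184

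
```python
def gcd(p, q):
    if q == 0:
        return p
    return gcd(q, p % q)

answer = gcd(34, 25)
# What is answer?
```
Call trace:
gcd(p=34, q=25)
  gcd(p=25, q=9)
    gcd(p=9, q=7)
      gcd(p=7, q=2)
        gcd(p=2, q=1)
          gcd(p=1, q=0)
          -> return 1
        -> return 1
      -> return 1
    -> return 1
  -> return 1
-> return 1

Final answer: 1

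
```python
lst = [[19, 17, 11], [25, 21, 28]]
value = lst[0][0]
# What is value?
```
Trace:
  lst=[[19, 17, 11], [25, 21, 28]]
  lst=[[19, 17, 11], [25, 21, 28]], value=19

Final answer: 19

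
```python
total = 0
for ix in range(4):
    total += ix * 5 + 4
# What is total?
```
Trace:
  total=0
  total=4, ix=0
  total=13, ix=1
  total=27, ix=2
  total=46, ix=3

Final answer: 46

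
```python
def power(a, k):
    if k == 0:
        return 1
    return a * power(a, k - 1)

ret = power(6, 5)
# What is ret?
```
Call trace:
power(a=6, k=5)
  power(a=6, k=4)
    power(a=6, k=3)
      power(a=6, k=2)
        power(a=6, k=1)
          power(a=6, k=0)
          -> return 1
        -> return 6
      -> return 36
    -> return 216
  -> return 1296
-> return 7776

Final answer: 7776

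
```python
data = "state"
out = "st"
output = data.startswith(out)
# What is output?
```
Trace:
  data='state'
  data='state', out='st'
  data='state', out='st', output=True

Final answer: True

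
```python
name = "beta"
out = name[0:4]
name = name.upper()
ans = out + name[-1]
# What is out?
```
Trace:
  name='beta'
  name='beta', out='beta'
  name='BETA', out='beta'
  name='BETA', out='beta', ans='betaA'

Final answer: 'beta'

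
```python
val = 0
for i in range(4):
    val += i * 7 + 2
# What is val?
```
Trace:
  val=0
  val=2, i=0
  val=11, i=1
  val=27, i=2
  val=50, i=3

Final answer: 50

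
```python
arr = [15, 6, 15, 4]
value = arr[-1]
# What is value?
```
Trace:
  arr=[15, 6, 15, 4]
  arr=[15, 6, 15, 4], value=4

Final answer: 4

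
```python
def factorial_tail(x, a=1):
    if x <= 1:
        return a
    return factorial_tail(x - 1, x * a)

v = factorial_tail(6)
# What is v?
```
Call trace:
factorial_tail(x=6, a=1)
  factorial_tail(x=5, a=6)
    factorial_tail(x=4, a=30)
      factorial_tail(x=3, a=120)
        factorial_tail(x=2, a=360)
          factorial_tail(x=1, a=720)
          -> return 720
        -> return 720
      -> return 720
    -> return 720
  -> return 720
-> return 720

Final answer: 720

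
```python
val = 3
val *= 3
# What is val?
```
Trace:
  val=3
  val=9

Final answer: 9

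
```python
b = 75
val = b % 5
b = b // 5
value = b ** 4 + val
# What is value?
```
Trace:
  b=75
  b=75, val=0
  b=15, val=0
  b=15, val=0, value=50625

Final answer: 50625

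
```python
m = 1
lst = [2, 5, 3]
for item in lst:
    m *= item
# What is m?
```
Trace:
  m=1
  m=2, item=2
  m=10, item=5
  m=30, item=3

Final answer: 30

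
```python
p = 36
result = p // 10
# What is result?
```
Trace:
  p=36
  p=36, result=3

Final answer: 3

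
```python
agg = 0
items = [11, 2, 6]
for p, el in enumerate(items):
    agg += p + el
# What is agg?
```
Trace:
  agg=0
  agg=11, p=0, el=11
  agg=14, p=1, el=2
  agg=22, p=2, el=6

Final answer: 22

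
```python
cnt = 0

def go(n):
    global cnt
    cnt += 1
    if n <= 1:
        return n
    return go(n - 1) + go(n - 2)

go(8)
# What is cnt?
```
Call trace (a repeated sub-call is expanded the first time; later identical calls just restate its return value):
go(n=8)
  go(n=7)
    go(n=6)
      go(n=5)
        go(n=4)
          go(n=3)
            go(n=2)
              go(n=1)
              -> return 1
              go(n=0)
              -> return 0
            -> return 1
            go(n=1)
            -> return 1
          -> return 2
          go(n=2) -> return 1  (same call as traced above)
        -> return 3
        go(n=3) -> return 2  (same call as traced above)
      -> return 5
      go(n=4) -> return 3  (same call as traced above)
    -> return 8
    go(n=5) -> return 5  (same call as traced above)
  -> return 13
  go(n=6) -> return 8  (same call as traced above)
-> return 21

cnt is incremented once per call, so count the calls in each subtree. Let C(n) = number of calls made by go(n).
C(0) = C(1) = 1 (base case, no recursion); C(n) = 1 + C(n - 1) + C(n - 2) otherwise.
C(2) = 1 + C(1) + C(0) = 1 + 1 + 1 = 3
C(3) = 1 + C(2) + C(1) = 1 + 3 + 1 = 5
C(4) = 1 + C(3) + C(2) = 1 + 5 + 3 = 9
C(5) = 1 + C(4) + C(3) = 1 + 9 + 5 = 15
C(6) = 1 + C(5) + C(4) = 1 + 15 + 9 = 25
C(7) = 1 + C(6) + C(5) = 1 + 25 + 15 = 41
C(8) = 1 + C(7) + C(6) = 1 + 41 + 25 = 67
cnt = C(8) = 67

Final answer: 67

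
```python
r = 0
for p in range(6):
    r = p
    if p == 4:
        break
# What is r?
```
Trace:
  r=0
  r=0, p=0
  r=1, p=1
  r=2, p=2
  r=3, p=3
  r=4, p=4

Final answer: 4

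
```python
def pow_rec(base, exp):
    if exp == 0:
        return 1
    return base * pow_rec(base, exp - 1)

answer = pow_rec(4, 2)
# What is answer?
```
Call trace:
pow_rec(base=4, exp=2)
  pow_rec(base=4, exp=1)
    pow_rec(base=4, exp=0)
    -> return 1
  -> return 4
-> return 16

Final answer: 16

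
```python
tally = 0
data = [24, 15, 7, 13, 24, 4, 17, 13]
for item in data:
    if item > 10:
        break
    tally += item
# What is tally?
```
Trace:
  tally=0
  tally=0, item=24

Final answer: 0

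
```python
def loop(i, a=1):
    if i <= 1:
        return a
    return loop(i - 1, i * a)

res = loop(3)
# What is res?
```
Call trace:
loop(i=3, a=1)
  loop(i=2, a=3)
    loop(i=1, a=6)
    -> return 6
  -> return 6
-> return 6

Final answer: 6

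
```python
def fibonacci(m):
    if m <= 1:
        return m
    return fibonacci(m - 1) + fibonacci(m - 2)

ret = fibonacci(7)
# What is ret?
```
Call trace (a repeated sub-call is expanded the first time; later identical calls just restate its return value):
fibonacci(m=7)
  fibonacci(m=6)
    fibonacci(m=5)
      fibonacci(m=4)
        fibonacci(m=3)
          fibonacci(m=2)
            fibonacci(m=1)
            -> return 1
            fibonacci(m=0)
            -> return 0
          -> return 1
          fibonacci(m=1)
          -> return 1
        -> return 2
        fibonacci(m=2) -> return 1  (same call as traced above)
      -> return 3
      fibonacci(m=3) -> return 2  (same call as traced above)
    -> return 5
    fibonacci(m=4) -> return 3  (same call as traced above)
  -> return 8
  fibonacci(m=5) -> return 5  (same call as traced above)
-> return 13

Final answer: 13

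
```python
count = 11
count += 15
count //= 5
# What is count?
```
Trace:
  count=11
  count=26
  count=5

Final answer: 5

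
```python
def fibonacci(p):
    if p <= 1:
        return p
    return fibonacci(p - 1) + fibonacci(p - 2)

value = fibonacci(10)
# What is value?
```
Call trace (a repeated sub-call is expanded the first time; later identical calls just restate its return value):
fibonacci(p=10)
  fibonacci(p=9)
    fibonacci(p=8)
      fibonacci(p=7)
        fibonacci(p=6)
          fibonacci(p=5)
            fibonacci(p=4)
              fibonacci(p=3)
                fibonacci(p=2)
                  fibonacci(p=1)
                  -> return 1
                  fibonacci(p=0)
                  -> return 0
                -> return 1
                fibonacci(p=1)
                -> return 1
              -> return 2
              fibonacci(p=2) -> return 1  (same call as traced above)
            -> return 3
            fibonacci(p=3) -> return 2  (same call as traced above)
          -> return 5
          fibonacci(p=4) -> return 3  (same call as traced above)
        -> return 8
        fibonacci(p=5) -> return 5  (same call as traced above)
      -> return 13
      fibonacci(p=6) -> return 8  (same call as traced above)
    -> return 21
    fibonacci(p=7) -> return 13  (same call as traced above)
  -> return 34
  fibonacci(p=8) -> return 21  (same call as traced above)
-> return 55

Final answer: 55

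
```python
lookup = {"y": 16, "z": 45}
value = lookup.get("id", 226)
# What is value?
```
Trace:
  lookup={'y': 16, 'z': 45}
  lookup={'y': 16, 'z': 45}, value=226

Final answer: 226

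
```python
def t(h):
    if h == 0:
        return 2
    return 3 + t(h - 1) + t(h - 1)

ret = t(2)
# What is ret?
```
Call trace (a repeated sub-call is expanded the first time; later identical calls just restate its return value):
t(h=2)
  t(h=1)
    t(h=0)
    -> return 2
    t(h=0)
    -> return 2
  -> return 7
  t(h=1) -> return 7  (same call as traced above)
-> return 17

Final answer: 17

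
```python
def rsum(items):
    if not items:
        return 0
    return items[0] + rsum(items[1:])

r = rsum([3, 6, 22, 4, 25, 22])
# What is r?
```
Call trace:
rsum(items=[3, 6, 22, 4, 25, 22])
  rsum(items=[6, 22, 4, 25, 22])
    rsum(items=[22, 4, 25, 22])
      rsum(items=[4, 25, 22])
        rsum(items=[25, 22])
          rsum(items=[22])
            rsum(items=[])
            -> return 0
          -> return 22
        -> return 47
      -> return 51
    -> return 73
  -> return 79
-> return 82

Final answer: 82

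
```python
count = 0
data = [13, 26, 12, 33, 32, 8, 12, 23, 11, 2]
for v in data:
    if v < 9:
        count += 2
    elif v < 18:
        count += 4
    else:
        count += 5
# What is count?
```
Trace:
  count=0
  count=4, v=13
  count=9, v=26
  count=13, v=12
  count=18, v=33
  count=23, v=32
  count=25, v=8
  count=29, v=12
  count=34, v=23
  count=38, v=11
  count=40, v=2

Final answer: 40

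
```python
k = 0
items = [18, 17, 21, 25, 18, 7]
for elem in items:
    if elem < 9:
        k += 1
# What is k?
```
Trace:
  k=0
  k=0, elem=18
  k=0, elem=17
  k=0, elem=21
  k=0, elem=25
  k=0, elem=18
  k=1, elem=7

Final answer: 1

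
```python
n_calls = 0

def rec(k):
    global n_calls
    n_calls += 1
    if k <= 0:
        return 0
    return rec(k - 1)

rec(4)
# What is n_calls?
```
Call trace:
rec(k=4)
  rec(k=3)
    rec(k=2)
      rec(k=1)
        rec(k=0)
        -> return 0
      -> return 0
    -> return 0
  -> return 0
-> return 0

n_calls is incremented once per call. rec is entered once for each k = 4, 3, 2, 1, 0 (the k <= 0 call returns without recursing), i.e. 4 + 1 calls.
n_calls = 5

Final answer: 5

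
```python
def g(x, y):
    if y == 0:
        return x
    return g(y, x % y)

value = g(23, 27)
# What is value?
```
Call trace:
g(x=23, y=27)
  g(x=27, y=23)
    g(x=23, y=4)
      g(x=4, y=3)
        g(x=3, y=1)
          g(x=1, y=0)
          -> return 1
        -> return 1
      -> return 1
    -> return 1
  -> return 1
-> return 1

Final answer: 1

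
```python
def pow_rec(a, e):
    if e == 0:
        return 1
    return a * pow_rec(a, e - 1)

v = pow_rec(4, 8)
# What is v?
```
Call trace:
pow_rec(a=4, e=8)
  pow_rec(a=4, e=7)
    pow_rec(a=4, e=6)
      pow_rec(a=4, e=5)
        pow_rec(a=4, e=4)
          pow_rec(a=4, e=3)
            pow_rec(a=4, e=2)
              pow_rec(a=4, e=1)
                pow_rec(a=4, e=0)
                -> return 1
              -> return 4
            -> return 16
          -> return 64
        -> return 256
      -> return 1024
    -> return 4096
  -> return 16384
-> return 65536

Final answer: 65536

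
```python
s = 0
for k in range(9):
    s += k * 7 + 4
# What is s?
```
Trace:
  s=0
  s=4, k=0
  s=15, k=1
  s=33, k=2
  s=58, k=3
  s=90, k=4
  s=129, k=5
  s=175, k=6
  s=228, k=7
  s=288, k=8

Final answer: 288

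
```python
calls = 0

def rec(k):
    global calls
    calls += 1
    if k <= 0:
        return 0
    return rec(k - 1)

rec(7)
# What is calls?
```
Call trace:
rec(k=7)
  rec(k=6)
    rec(k=5)
      rec(k=4)
        rec(k=3)
          rec(k=2)
            rec(k=1)
              rec(k=0)
              -> return 0
            -> return 0
          -> return 0
        -> return 0
      -> return 0
    -> return 0
  -> return 0
-> return 0

calls is incremented once per call. rec is entered once for each k = 7, 6, 5, 4, 3, 2, 1, 0 (the k <= 0 call returns without recursing), i.e. 7 + 1 calls.
calls = 8

Final answer: 8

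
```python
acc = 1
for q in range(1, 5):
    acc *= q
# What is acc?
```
Trace:
  acc=1
  acc=1, q=1
  acc=2, q=2
  acc=6, q=3
  acc=24, q=4

Final answer: 24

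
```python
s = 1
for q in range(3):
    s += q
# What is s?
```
Trace:
  s=1
  s=1, q=0
  s=2, q=1
  s=4, q=2

Final answer: 4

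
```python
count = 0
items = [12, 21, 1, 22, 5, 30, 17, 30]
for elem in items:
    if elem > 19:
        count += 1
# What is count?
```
Trace:
  count=0
  count=0, elem=12
  count=1, elem=21
  count=1, elem=1
  count=2, elem=22
  count=2, elem=5
  count=3, elem=30
  count=3, elem=17
  count=4, elem=30

Final answer: 4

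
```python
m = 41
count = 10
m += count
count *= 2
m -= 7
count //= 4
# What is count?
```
Trace:
  m=41
  m=41, count=10
  m=51, count=10
  m=51, count=20
  m=44, count=20
  m=44, count=5

Final answer: 5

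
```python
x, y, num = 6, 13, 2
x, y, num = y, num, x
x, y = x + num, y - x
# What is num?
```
Trace:
  x=6, y=13, num=2
  x=13, y=2, num=6
  x=19, y=-11, num=6

Final answer: 6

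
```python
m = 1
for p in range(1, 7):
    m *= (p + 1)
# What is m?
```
Trace:
  m=1
  m=2, p=1
  m=6, p=2
  m=24, p=3
  m=120, p=4
  m=720, p=5
  m=5040, p=6

Final answer: 5040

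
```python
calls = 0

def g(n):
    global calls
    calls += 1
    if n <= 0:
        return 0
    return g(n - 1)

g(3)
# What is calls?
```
Call trace:
g(n=3)
  g(n=2)
    g(n=1)
      g(n=0)
      -> return 0
    -> return 0
  -> return 0
-> return 0

calls is incremented once per call. g is entered once for each n = 3, 2, 1, 0 (the n <= 0 call returns without recursing), i.e. 3 + 1 calls.
calls = 4

Final answer: 4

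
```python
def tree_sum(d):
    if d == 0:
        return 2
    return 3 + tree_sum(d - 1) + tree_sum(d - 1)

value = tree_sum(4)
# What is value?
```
Call trace (a repeated sub-call is expanded the first time; later identical calls just restate its return value):
tree_sum(d=4)
  tree_sum(d=3)
    tree_sum(d=2)
      tree_sum(d=1)
        tree_sum(d=0)
        -> return 2
        tree_sum(d=0)
        -> return 2
      -> return 7
      tree_sum(d=1) -> return 7  (same call as traced above)
    -> return 17
    tree_sum(d=2) -> return 17  (same call as traced above)
  -> return 37
  tree_sum(d=3) -> return 37  (same call as traced above)
-> return 77

Final answer: 77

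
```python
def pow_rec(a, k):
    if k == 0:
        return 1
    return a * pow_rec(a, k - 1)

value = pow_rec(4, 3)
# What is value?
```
Call trace:
pow_rec(a=4, k=3)
  pow_rec(a=4, k=2)
    pow_rec(a=4, k=1)
      pow_rec(a=4, k=0)
      -> return 1
    -> return 4
  -> return 16
-> return 64

Final answer: 64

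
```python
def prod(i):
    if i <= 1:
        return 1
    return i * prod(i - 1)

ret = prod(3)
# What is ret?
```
Call trace:
prod(i=3)
  prod(i=2)
    prod(i=1)
    -> return 1
  -> return 2
-> return 6

Final answer: 6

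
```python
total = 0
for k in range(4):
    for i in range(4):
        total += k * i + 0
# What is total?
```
Trace:
  total=0
  total=0, k=0, i=0
  total=0, k=0, i=1
  total=0, k=0, i=2
  total=0, k=0, i=3
  total=0, k=1, i=0
  total=1, k=1, i=1
  total=3, k=1, i=2
  total=6, k=1, i=3
  total=6, k=2, i=0
  total=8, k=2, i=1
  total=12, k=2, i=2
  total=18, k=2, i=3
  total=18, k=3, i=0
  total=21, k=3, i=1
  total=27, k=3, i=2
  total=36, k=3, i=3

Final answer: 36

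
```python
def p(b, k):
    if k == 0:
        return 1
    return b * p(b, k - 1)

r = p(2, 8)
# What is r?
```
Call trace:
p(b=2, k=8)
  p(b=2, k=7)
    p(b=2, k=6)
      p(b=2, k=5)
        p(b=2, k=4)
          p(b=2, k=3)
            p(b=2, k=2)
              p(b=2, k=1)
                p(b=2, k=0)
                -> return 1
              -> return 2
            -> return 4
          -> return 8
        -> return 16
      -> return 32
    -> return 64
  -> return 128
-> return 256

Final answer: 256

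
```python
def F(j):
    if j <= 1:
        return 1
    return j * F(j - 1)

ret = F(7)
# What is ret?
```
Call trace:
F(j=7)
  F(j=6)
    F(j=5)
      F(j=4)
        F(j=3)
          F(j=2)
            F(j=1)
            -> return 1
          -> return 2
        -> return 6
      -> return 24
    -> return 120
  -> return 720
-> return 5040

Final answer: 5040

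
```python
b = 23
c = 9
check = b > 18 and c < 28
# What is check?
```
Trace:
  b=23
  b=23, c=9
  b=23, c=9, check=True

Final answer: True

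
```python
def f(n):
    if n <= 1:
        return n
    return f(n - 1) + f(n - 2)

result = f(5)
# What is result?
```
Call trace (a repeated sub-call is expanded the first time; later identical calls just restate its return value):
f(n=5)
  f(n=4)
    f(n=3)
      f(n=2)
        f(n=1)
        -> return 1
        f(n=0)
        -> return 0
      -> return 1
      f(n=1)
      -> return 1
    -> return 2
    f(n=2) -> return 1  (same call as traced above)
  -> return 3
  f(n=3) -> return 2  (same call as traced above)
-> return 5

Final answer: 5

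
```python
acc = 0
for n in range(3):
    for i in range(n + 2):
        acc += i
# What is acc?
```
Trace:
  acc=0
  acc=0, n=0, i=0
  acc=1, n=0, i=1
  acc=1, n=1, i=0
  acc=2, n=1, i=1
  acc=4, n=1, i=2
  acc=4, n=2, i=0
  acc=5, n=2, i=1
  acc=7, n=2, i=2
  acc=10, n=2, i=3

Final answer: 10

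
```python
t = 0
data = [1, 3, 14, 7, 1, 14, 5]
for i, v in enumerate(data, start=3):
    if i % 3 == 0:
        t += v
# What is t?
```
Trace:
  t=0
  t=1, i=3, v=1
  t=1, i=4, v=3
  t=1, i=5, v=14
  t=8, i=6, v=7
  t=8, i=7, v=1
  t=8, i=8, v=14
  t=13, i=9, v=5

Final answer: 13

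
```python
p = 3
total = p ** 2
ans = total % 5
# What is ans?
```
Trace:
  p=3
  p=3, total=9
  p=3, total=9, ans=4

Final answer: 4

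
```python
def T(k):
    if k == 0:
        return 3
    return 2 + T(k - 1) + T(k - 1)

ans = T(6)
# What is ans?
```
Call trace (a repeated sub-call is expanded the first time; later identical calls just restate its return value):
T(k=6)
  T(k=5)
    T(k=4)
      T(k=3)
        T(k=2)
          T(k=1)
            T(k=0)
            -> return 3
            T(k=0)
            -> return 3
          -> return 8
          T(k=1) -> return 8  (same call as traced above)
        -> return 18
        T(k=2) -> return 18  (same call as traced above)
      -> return 38
      T(k=3) -> return 38  (same call as traced above)
    -> return 78
    T(k=4) -> return 78  (same call as traced above)
  -> return 158
  T(k=5) -> return 158  (same call as traced above)
-> return 318

Final answer: 318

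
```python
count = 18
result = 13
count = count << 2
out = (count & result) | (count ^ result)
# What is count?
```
Trace:
  count=18
  count=18, result=13
  count=72, result=13
  count=72, result=13, out=77

Final answer: 72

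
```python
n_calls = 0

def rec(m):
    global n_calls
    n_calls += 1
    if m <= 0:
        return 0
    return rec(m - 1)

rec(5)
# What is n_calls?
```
Call trace:
rec(m=5)
  rec(m=4)
    rec(m=3)
      rec(m=2)
        rec(m=1)
          rec(m=0)
          -> return 0
        -> return 0
      -> return 0
    -> return 0
  -> return 0
-> return 0

n_calls is incremented once per call. rec is entered once for each m = 5, 4, 3, 2, 1, 0 (the m <= 0 call returns without recursing), i.e. 5 + 1 calls.
n_calls = 6

Final answer: 6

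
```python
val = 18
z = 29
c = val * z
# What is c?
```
Trace:
  val=18
  val=18, z=29
  val=18, z=29, c=522

Final answer: 522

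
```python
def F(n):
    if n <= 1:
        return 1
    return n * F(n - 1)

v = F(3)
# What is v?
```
Call trace:
F(n=3)
  F(n=2)
    F(n=1)
    -> return 1
  -> return 2
-> return 6

Final answer: 6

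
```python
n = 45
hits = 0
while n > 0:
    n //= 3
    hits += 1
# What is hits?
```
Trace:
  n=45
  n=45, hits=0
  n=15, hits=1
  n=5, hits=2
  n=1, hits=3
  n=0, hits=4

Final answer: 4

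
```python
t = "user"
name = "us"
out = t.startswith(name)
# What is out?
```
Trace:
  t='user'
  t='user', name='us'
  t='user', name='us', out=True

Final answer: True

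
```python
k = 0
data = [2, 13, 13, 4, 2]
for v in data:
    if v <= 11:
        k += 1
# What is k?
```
Trace:
  k=0
  k=1, v=2
  k=1, v=13
  k=1, v=13
  k=2, v=4
  k=3, v=2

Final answer: 3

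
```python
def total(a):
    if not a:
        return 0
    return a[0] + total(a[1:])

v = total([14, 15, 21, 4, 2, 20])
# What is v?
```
Call trace:
total(a=[14, 15, 21, 4, 2, 20])
  total(a=[15, 21, 4, 2, 20])
    total(a=[21, 4, 2, 20])
      total(a=[4, 2, 20])
        total(a=[2, 20])
          total(a=[20])
            total(a=[])
            -> return 0
          -> return 20
        -> return 22
      -> return 26
    -> return 47
  -> return 62
-> return 76

Final answer: 76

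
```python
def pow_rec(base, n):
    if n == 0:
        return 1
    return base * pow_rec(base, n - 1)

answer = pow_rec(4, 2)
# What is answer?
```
Call trace:
pow_rec(base=4, n=2)
  pow_rec(base=4, n=1)
    pow_rec(base=4, n=0)
    -> return 1
  -> return 4
-> return 16

Final answer: 16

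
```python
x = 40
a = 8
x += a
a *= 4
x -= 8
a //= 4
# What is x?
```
Trace:
  x=40
  x=40, a=8
  x=48, a=8
  x=48, a=32
  x=40, a=32
  x=40, a=8

Final answer: 40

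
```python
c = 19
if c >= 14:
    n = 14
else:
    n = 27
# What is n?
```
Trace:
  c=19
  c=19, n=14

Final answer: 14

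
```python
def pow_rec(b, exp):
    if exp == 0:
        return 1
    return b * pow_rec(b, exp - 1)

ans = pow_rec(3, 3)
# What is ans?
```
Call trace:
pow_rec(b=3, exp=3)
  pow_rec(b=3, exp=2)
    pow_rec(b=3, exp=1)
      pow_rec(b=3, exp=0)
      -> return 1
    -> return 3
  -> return 9
-> return 27

Final answer: 27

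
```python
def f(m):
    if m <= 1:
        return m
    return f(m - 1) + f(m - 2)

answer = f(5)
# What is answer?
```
Call trace (a repeated sub-call is expanded the first time; later identical calls just restate its return value):
f(m=5)
  f(m=4)
    f(m=3)
      f(m=2)
        f(m=1)
        -> return 1
        f(m=0)
        -> return 0
      -> return 1
      f(m=1)
      -> return 1
    -> return 2
    f(m=2) -> return 1  (same call as traced above)
  -> return 3
  f(m=3) -> return 2  (same call as traced above)
-> return 5

Final answer: 5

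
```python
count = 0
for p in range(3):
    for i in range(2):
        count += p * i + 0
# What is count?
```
Trace:
  count=0
  count=0, p=0, i=0
  count=0, p=0, i=1
  count=0, p=1, i=0
  count=1, p=1, i=1
  count=1, p=2, i=0
  count=3, p=2, i=1

Final answer: 3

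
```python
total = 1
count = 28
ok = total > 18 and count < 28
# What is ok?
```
Trace:
  total=1
  total=1, count=28
  total=1, count=28, ok=False

Final answer: False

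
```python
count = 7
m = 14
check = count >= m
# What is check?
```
Trace:
  count=7
  count=7, m=14
  count=7, m=14, check=False

Final answer: False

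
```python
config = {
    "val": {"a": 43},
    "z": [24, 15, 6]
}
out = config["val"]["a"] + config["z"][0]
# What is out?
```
Trace:
  config={'val': {'a': 43}, 'z': [24, 15, 6]}
  config={'val': {'a': 43}, 'z': [24, 15, 6]}, out=67

Final answer: 67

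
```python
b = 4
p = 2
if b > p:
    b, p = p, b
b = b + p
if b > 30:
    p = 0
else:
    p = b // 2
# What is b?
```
Trace:
  b=4
  b=4, p=2
  b=2, p=4
  b=6, p=4
  b=6, p=3

Final answer: 6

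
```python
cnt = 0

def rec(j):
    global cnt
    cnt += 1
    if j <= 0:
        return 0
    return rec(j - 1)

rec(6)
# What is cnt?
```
Call trace:
rec(j=6)
  rec(j=5)
    rec(j=4)
      rec(j=3)
        rec(j=2)
          rec(j=1)
            rec(j=0)
            -> return 0
          -> return 0
        -> return 0
      -> return 0
    -> return 0
  -> return 0
-> return 0

cnt is incremented once per call. rec is entered once for each j = 6, 5, 4, 3, 2, 1, 0 (the j <= 0 call returns without recursing), i.e. 6 + 1 calls.
cnt = 7

Final answer: 7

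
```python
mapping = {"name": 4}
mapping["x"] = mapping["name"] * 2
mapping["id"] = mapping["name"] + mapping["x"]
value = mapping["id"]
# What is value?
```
Trace:
  mapping={'name': 4}
  mapping={'name': 4, 'x': 8}
  mapping={'name': 4, 'x': 8, 'id': 12}
  mapping={'name': 4, 'x': 8, 'id': 12}, value=12

Final answer: 12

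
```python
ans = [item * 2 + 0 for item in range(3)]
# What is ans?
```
Trace:
  item=0
  item=1
  item=2
  ans=[0, 2, 4]

Final answer: [0, 2, 4]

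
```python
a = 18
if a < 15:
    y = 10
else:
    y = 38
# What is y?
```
Trace:
  a=18
  a=18, y=38

Final answer: 38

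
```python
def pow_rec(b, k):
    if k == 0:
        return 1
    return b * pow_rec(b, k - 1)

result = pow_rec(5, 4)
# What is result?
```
Call trace:
pow_rec(b=5, k=4)
  pow_rec(b=5, k=3)
    pow_rec(b=5, k=2)
      pow_rec(b=5, k=1)
        pow_rec(b=5, k=0)
        -> return 1
      -> return 5
    -> return 25
  -> return 125
-> return 625

Final answer: 625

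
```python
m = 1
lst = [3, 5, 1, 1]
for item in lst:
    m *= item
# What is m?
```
Trace:
  m=1
  m=3, item=3
  m=15, item=5
  m=15, item=1
  m=15, item=1

Final answer: 15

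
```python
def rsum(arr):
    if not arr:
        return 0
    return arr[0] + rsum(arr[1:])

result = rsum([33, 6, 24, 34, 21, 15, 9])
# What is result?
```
Call trace:
rsum(arr=[33, 6, 24, 34, 21, 15, 9])
  rsum(arr=[6, 24, 34, 21, 15, 9])
    rsum(arr=[24, 34, 21, 15, 9])
      rsum(arr=[34, 21, 15, 9])
        rsum(arr=[21, 15, 9])
          rsum(arr=[15, 9])
            rsum(arr=[9])
              rsum(arr=[])
              -> return 0
            -> return 9
          -> return 24
        -> return 45
      -> return 79
    -> return 103
  -> return 109
-> return 142

Final answer: 142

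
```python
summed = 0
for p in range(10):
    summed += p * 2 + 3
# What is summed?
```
Trace:
  summed=0
  summed=3, p=0
  summed=8, p=1
  summed=15, p=2
  summed=24, p=3
  summed=35, p=4
  summed=48, p=5
  summed=63, p=6
  summed=80, p=7
  summed=99, p=8
  summed=120, p=9

Final answer: 120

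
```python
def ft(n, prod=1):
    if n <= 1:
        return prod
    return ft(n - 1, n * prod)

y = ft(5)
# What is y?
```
Call trace:
ft(n=5, prod=1)
  ft(n=4, prod=5)
    ft(n=3, prod=20)
      ft(n=2, prod=60)
        ft(n=1, prod=120)
        -> return 120
      -> return 120
    -> return 120
  -> return 120
-> return 120

Final answer: 120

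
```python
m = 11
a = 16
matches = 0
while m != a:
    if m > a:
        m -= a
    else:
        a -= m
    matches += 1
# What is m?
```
Trace:
  m=11
  m=11, a=16
  m=11, a=16, matches=0
  m=11, a=5, matches=1
  m=6, a=5, matches=2
  m=1, a=5, matches=3
  m=1, a=4, matches=4
  m=1, a=3, matches=5
  m=1, a=2, matches=6
  m=1, a=1, matches=7

Final answer: 1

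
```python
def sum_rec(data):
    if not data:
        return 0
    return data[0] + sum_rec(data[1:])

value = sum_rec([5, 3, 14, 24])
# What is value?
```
Call trace:
sum_rec(data=[5, 3, 14, 24])
  sum_rec(data=[3, 14, 24])
    sum_rec(data=[14, 24])
      sum_rec(data=[24])
        sum_rec(data=[])
        -> return 0
      -> return 24
    -> return 38
  -> return 41
-> return 46

Final answer: 46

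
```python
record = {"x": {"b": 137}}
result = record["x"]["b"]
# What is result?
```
Trace:
  record={'x': {'b': 137}}
  record={'x': {'b': 137}}, result=137

Final answer: 137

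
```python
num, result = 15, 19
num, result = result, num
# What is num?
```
Trace:
  num=15, result=19
  num=19, result=15

Final answer: 19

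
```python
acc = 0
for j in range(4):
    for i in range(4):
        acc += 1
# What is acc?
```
Trace:
  acc=0
  acc=1, j=0, i=0
  acc=2, j=0, i=1
  acc=3, j=0, i=2
  acc=4, j=0, i=3
  acc=5, j=1, i=0
  acc=6, j=1, i=1
  acc=7, j=1, i=2
  acc=8, j=1, i=3
  acc=9, j=2, i=0
  acc=10, j=2, i=1
  acc=11, j=2, i=2
  acc=12, j=2, i=3
  acc=13, j=3, i=0
  acc=14, j=3, i=1
  acc=15, j=3, i=2
  acc=16, j=3, i=3

Final answer: 16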